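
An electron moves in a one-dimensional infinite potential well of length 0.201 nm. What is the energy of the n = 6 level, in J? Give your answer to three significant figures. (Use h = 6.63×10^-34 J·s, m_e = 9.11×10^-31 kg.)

E_6 = 5.37×10^-17 J

For an infinite well E_n = n²h²/(8m_eL²), so E_1 = h²/(8m_eL²) = (6.63×10^-34)²/(8·9.11×10^-31·(2.01×10^-10 m)²) = 1.493×10^-18 J.
Then E_6 = 6²·E_1 = 36·1.493×10^-18 J = 5.37×10^-17 J.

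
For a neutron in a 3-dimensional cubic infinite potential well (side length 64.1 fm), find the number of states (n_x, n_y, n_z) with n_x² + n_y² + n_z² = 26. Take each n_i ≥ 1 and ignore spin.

The level has n_x² + n_y² + n_z² = 26. The ordered positive-integer solutions are (1, 3, 4), (1, 4, 3), (3, 1, 4), (3, 4, 1), (4, 1, 3), (4, 3, 1).
That gives 6 states.

degeneracy = 6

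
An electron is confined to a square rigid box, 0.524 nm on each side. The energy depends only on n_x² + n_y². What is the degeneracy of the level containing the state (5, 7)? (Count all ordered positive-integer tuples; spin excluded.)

degeneracy = 2

The level has n_x² + n_y² = 74. The ordered positive-integer solutions are (5, 7), (7, 5).
That gives 2 states.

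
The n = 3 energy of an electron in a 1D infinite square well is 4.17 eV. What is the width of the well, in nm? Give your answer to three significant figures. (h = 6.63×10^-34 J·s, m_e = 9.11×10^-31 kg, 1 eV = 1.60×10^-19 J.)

L = 0.902 nm

From E_n = n²h²/(8m_eL²), L = n·h/√(8m_eE_n).
E_3 = 4.17 eV = 6.672×10^-19 J, so L = 3·6.63×10^-34/√(8·9.11×10^-31·6.672×10^-19) = 9.02×10^-10 m = 0.902 nm.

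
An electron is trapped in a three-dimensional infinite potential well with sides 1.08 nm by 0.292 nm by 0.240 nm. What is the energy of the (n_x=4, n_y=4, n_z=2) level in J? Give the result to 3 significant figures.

For a 3D rectangular well E = (h²/8m_e)·Σ n_i²/L_i² = (6.626×10^-34)²/(8·9.109×10^-31) · [4²/(1.08 nm)² + 4²/(0.292 nm)² + 2²/(0.240 nm)²].
Evaluating gives E = 1.63×10^-17 J.

E = 1.63×10^-17 J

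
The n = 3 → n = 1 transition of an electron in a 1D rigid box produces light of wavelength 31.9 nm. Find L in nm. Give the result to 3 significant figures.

The photon carries ΔE = hc/λ = 6.626×10^-34·2.998×10^8/3.19×10^-8 m = 6.227×10^-18 J.
Since ΔE = (3² − 1²)E_1, E_1 = 7.784×10^-19 J, and L = h/√(8m_eE_1) = 2.78×10^-10 m = 0.278 nm.

L = 0.278 nm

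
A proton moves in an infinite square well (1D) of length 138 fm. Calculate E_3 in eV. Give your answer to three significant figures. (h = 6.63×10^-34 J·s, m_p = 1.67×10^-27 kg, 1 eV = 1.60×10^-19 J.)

For an infinite well E_n = n²h²/(8m_pL²), so E_1 = h²/(8m_pL²) = (6.63×10^-34)²/(8·1.67×10^-27·(1.38×10^-13 m)²) = 1.728×10^-15 J.
Then E_3 = 3²·E_1 = 9·1.728×10^-15 J = 1.555×10^-14 J.
Converting, E_3 = 1.555×10^-14 J / (1.60×10^-19 J/eV) = 9.72×10^4 eV.

E_3 = 9.72×10^4 eV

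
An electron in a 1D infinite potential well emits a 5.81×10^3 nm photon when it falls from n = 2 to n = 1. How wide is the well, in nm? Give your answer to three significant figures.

L = 2.30 nm

The photon carries ΔE = hc/λ = 6.626×10^-34·2.998×10^8/5.81×10^-6 m = 3.419×10^-20 J.
Since ΔE = (2² − 1²)E_1, E_1 = 1.140×10^-20 J, and L = h/√(8m_eE_1) = 2.30×10^-9 m = 2.30 nm.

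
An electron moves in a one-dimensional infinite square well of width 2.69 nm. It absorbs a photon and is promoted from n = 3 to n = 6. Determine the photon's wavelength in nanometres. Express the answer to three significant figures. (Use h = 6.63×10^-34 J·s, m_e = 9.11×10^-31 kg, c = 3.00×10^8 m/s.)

λ = 884 nm

E_1 = h²/(8m_eL²) = 8.335×10^-21 J, so ΔE = (6² − 3²)E_1 = 2.250×10^-19 J.
λ = hc/ΔE = (6.63×10^-34·3.00×10^8)/2.250×10^-19 = 8.84×10^-7 m = 884 nm.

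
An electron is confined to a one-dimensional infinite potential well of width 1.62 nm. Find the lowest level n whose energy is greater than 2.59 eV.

E_1 = h²/(8m_eL²) = 2.296×10^-20 J = 0.1433 eV.
Need n² > 2.59/0.1433 = 18.07, i.e. n > 4.251.
The smallest integer satisfying this is n = 5.

n = 5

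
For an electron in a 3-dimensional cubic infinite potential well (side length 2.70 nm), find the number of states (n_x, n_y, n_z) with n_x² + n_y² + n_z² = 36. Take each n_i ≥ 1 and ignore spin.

degeneracy = 3

The level has n_x² + n_y² + n_z² = 36. The ordered positive-integer solutions are (2, 4, 4), (4, 2, 4), (4, 4, 2).
That gives 3 states.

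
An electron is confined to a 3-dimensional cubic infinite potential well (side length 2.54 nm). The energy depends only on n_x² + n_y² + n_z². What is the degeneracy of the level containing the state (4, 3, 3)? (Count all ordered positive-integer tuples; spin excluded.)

degeneracy = 3

The level has n_x² + n_y² + n_z² = 34. The ordered positive-integer solutions are (3, 3, 4), (3, 4, 3), (4, 3, 3).
That gives 3 states.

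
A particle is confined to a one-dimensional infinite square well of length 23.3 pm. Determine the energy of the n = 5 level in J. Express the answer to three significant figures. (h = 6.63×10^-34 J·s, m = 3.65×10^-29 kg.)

E_5 = 6.93×10^-17 J

For an infinite well E_n = n²h²/(8mL²), so E_1 = h²/(8mL²) = (6.63×10^-34)²/(8·3.65×10^-29·(2.33×10^-11 m)²) = 2.773×10^-18 J.
Then E_5 = 5²·E_1 = 25·2.773×10^-18 J = 6.93×10^-17 J.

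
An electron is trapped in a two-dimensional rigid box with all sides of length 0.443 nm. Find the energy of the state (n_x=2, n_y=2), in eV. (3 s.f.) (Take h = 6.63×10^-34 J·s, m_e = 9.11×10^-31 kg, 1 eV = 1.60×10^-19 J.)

For a 2D rectangular well E = (h²/8m_e)·Σ n_i²/L_i² = (6.63×10^-34)²/(8·9.11×10^-31) · [2²/(0.443 nm)² + 2²/(0.443 nm)²].
Evaluating gives E = 2.459×10^-18 J = 15.4 eV.

E = 15.4 eV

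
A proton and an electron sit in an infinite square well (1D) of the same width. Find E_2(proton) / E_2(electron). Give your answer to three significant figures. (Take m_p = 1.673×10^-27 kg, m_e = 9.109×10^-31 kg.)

5.44×10^-4

E_n ∝ 1/m at fixed n and L, so the ratio is m_e/m_p = 9.109×10^-31/1.673×10^-27 = 5.44×10^-4.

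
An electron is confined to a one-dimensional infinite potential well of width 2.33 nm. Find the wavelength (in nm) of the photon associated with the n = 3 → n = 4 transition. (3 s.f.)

E_1 = h²/(8m_eL²) = 1.110×10^-20 J, so ΔE = (4² − 3²)E_1 = 7.770×10^-20 J.
λ = hc/ΔE = (6.626×10^-34·2.998×10^8)/7.770×10^-20 = 2.56×10^-6 m = 2.56×10^3 nm.

λ = 2.56×10^3 nm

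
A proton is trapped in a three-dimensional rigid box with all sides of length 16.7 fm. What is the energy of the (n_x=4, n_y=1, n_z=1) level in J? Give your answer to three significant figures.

E = 2.12×10^-12 J

For a 3D rectangular well E = (h²/8m_p)·Σ n_i²/L_i² = (6.626×10^-34)²/(8·1.673×10^-27) · [4²/(16.7 fm)² + 1²/(16.7 fm)² + 1²/(16.7 fm)²].
Evaluating gives E = 2.12×10^-12 J.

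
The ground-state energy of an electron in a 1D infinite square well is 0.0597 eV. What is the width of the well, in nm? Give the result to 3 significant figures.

L = 2.51 nm

From E_n = n²h²/(8m_eL²), L = n·h/√(8m_eE_n).
E_1 = 0.0597 eV = 9.564×10^-21 J, so L = 1·6.626×10^-34/√(8·9.109×10^-31·9.564×10^-21) = 2.51×10^-9 m = 2.51 nm.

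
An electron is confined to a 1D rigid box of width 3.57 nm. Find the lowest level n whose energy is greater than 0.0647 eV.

n = 2

E_1 = h²/(8m_eL²) = 4.727×10^-21 J = 0.02951 eV.
Need n² > 0.0647/0.02951 = 2.192, i.e. n > 1.481.
The smallest integer satisfying this is n = 2.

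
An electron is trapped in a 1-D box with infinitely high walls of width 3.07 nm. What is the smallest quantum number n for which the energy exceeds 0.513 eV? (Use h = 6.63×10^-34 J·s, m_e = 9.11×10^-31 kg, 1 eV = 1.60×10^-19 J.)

n = 4

E_1 = h²/(8m_eL²) = 6.399×10^-21 J = 0.03999 eV.
Need n² > 0.513/0.03999 = 12.83, i.e. n > 3.582.
The smallest integer satisfying this is n = 4.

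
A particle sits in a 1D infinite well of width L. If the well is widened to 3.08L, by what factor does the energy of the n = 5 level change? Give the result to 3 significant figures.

E_n ∝ 1/L², so the energy scales by 1/3.08² = 0.105.

0.105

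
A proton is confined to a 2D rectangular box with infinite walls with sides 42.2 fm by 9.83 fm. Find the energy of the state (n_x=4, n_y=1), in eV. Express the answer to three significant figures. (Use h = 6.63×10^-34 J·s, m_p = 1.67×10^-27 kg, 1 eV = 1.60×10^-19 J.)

For a 2D rectangular well E = (h²/8m_p)·Σ n_i²/L_i² = (6.63×10^-34)²/(8·1.67×10^-27) · [4²/(42.2 fm)² + 1²/(9.83 fm)²].
Evaluating gives E = 6.361×10^-13 J = 3.98×10^6 eV.

E = 3.98×10^6 eV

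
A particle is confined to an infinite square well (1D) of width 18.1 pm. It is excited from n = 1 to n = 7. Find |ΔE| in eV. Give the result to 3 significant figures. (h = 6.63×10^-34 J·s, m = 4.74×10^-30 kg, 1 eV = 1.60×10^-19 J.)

|ΔE| = 1.06×10^4 eV

E_1 = h²/(8mL²) = 3.538×10^-17 J.
|ΔE| = |1² − 7²|·E_1 = 48·3.538×10^-17 J = 1.698×10^-15 J = 1.06×10^4 eV.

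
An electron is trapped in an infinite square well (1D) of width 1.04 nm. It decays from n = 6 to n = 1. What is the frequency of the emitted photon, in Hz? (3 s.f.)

f = 2.94×10^15 Hz

E_1 = h²/(8m_eL²) = 5.570×10^-20 J and ΔE = (6² − 1²)E_1 = 1.949×10^-18 J.
f = ΔE/h = 1.949×10^-18/6.626×10^-34 = 2.94×10^15 Hz.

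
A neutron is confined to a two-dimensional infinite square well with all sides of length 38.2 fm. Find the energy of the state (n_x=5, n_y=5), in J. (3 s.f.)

E = 1.12×10^-12 J

For a 2D rectangular well E = (h²/8m_n)·Σ n_i²/L_i² = (6.626×10^-34)²/(8·1.675×10^-27) · [5²/(38.2 fm)² + 5²/(38.2 fm)²].
Evaluating gives E = 1.12×10^-12 J.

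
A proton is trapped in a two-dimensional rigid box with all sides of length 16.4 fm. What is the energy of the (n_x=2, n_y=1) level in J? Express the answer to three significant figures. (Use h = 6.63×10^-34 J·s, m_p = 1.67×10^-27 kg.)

E = 6.12×10^-13 J

For a 2D rectangular well E = (h²/8m_p)·Σ n_i²/L_i² = (6.63×10^-34)²/(8·1.67×10^-27) · [2²/(16.4 fm)² + 1²/(16.4 fm)²].
Evaluating gives E = 6.12×10^-13 J.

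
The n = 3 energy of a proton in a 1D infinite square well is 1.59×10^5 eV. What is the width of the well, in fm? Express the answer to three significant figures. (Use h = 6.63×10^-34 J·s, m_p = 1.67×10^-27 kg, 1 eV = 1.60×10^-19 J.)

From E_n = n²h²/(8m_pL²), L = n·h/√(8m_pE_n).
E_3 = 1.59×10^5 eV = 2.544×10^-14 J, so L = 3·6.63×10^-34/√(8·1.67×10^-27·2.544×10^-14) = 1.08×10^-13 m = 108 fm.

L = 108 fm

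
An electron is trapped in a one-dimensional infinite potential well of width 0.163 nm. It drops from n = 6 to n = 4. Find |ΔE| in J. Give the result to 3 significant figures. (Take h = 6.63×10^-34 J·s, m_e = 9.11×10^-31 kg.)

|ΔE| = 4.54×10^-17 J

E_1 = h²/(8m_eL²) = 2.270×10^-18 J.
|ΔE| = |6² − 4²|·E_1 = 20·2.270×10^-18 J = 4.54×10^-17 J.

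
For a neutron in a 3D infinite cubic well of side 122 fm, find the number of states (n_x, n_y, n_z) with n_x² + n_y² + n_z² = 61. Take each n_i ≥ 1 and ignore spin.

The level has n_x² + n_y² + n_z² = 61. The ordered positive-integer solutions are (3, 4, 6), (3, 6, 4), (4, 3, 6), (4, 6, 3), (6, 3, 4), (6, 4, 3).
That gives 6 states.

degeneracy = 6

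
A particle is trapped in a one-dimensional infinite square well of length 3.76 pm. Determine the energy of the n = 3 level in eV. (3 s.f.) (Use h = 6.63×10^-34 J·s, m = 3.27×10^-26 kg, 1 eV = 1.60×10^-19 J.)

E_3 = 6.69 eV

For an infinite well E_n = n²h²/(8mL²), so E_1 = h²/(8mL²) = (6.63×10^-34)²/(8·3.27×10^-26·(3.76×10^-12 m)²) = 1.189×10^-19 J.
Then E_3 = 3²·E_1 = 9·1.189×10^-19 J = 1.070×10^-18 J.
Converting, E_3 = 1.070×10^-18 J / (1.60×10^-19 J/eV) = 6.69 eV.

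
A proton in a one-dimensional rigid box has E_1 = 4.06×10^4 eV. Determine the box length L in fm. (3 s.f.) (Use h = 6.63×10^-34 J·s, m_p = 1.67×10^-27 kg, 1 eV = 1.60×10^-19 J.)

From E_n = n²h²/(8m_pL²), L = n·h/√(8m_pE_n).
E_1 = 4.06×10^4 eV = 6.496×10^-15 J, so L = 1·6.63×10^-34/√(8·1.67×10^-27·6.496×10^-15) = 7.12×10^-14 m = 71.2 fm.

L = 71.2 fm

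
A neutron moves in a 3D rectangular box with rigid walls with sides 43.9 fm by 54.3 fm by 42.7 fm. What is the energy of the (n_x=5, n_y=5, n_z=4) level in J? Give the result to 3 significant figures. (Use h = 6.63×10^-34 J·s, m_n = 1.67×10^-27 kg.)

E = 9.95×10^-13 J

For a 3D rectangular well E = (h²/8m_n)·Σ n_i²/L_i² = (6.63×10^-34)²/(8·1.67×10^-27) · [5²/(43.9 fm)² + 5²/(54.3 fm)² + 4²/(42.7 fm)²].
Evaluating gives E = 9.95×10^-13 J.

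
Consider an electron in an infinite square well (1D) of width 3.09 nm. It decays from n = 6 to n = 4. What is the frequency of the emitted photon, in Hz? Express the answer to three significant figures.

E_1 = h²/(8m_eL²) = 6.310×10^-21 J and ΔE = (6² − 4²)E_1 = 1.262×10^-19 J.
f = ΔE/h = 1.262×10^-19/6.626×10^-34 = 1.90×10^14 Hz.

f = 1.90×10^14 Hz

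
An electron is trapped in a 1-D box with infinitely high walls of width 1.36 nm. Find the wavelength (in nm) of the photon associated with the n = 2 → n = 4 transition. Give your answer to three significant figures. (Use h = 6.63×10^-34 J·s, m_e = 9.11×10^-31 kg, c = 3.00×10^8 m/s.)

λ = 508 nm

E_1 = h²/(8m_eL²) = 3.261×10^-20 J, so ΔE = (4² − 2²)E_1 = 3.913×10^-19 J.
λ = hc/ΔE = (6.63×10^-34·3.00×10^8)/3.913×10^-19 = 5.08×10^-7 m = 508 nm.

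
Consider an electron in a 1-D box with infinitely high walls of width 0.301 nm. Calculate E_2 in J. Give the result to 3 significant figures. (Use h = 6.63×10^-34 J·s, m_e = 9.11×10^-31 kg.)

E_2 = 2.66×10^-18 J

For an infinite well E_n = n²h²/(8m_eL²), so E_1 = h²/(8m_eL²) = (6.63×10^-34)²/(8·9.11×10^-31·(3.01×10^-10 m)²) = 6.657×10^-19 J.
Then E_2 = 2²·E_1 = 4·6.657×10^-19 J = 2.66×10^-18 J.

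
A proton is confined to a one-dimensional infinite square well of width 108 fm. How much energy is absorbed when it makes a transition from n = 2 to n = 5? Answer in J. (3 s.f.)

|ΔE| = 5.91×10^-14 J

E_1 = h²/(8m_pL²) = 2.812×10^-15 J.
|ΔE| = |2² − 5²|·E_1 = 21·2.812×10^-15 J = 5.91×10^-14 J.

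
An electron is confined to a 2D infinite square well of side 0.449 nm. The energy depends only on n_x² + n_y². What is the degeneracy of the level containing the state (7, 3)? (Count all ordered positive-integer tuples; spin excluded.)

degeneracy = 2

The level has n_x² + n_y² = 58. The ordered positive-integer solutions are (3, 7), (7, 3).
That gives 2 states.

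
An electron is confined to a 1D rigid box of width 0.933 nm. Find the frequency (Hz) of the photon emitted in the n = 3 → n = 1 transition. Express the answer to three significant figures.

f = 8.36×10^14 Hz

E_1 = h²/(8m_eL²) = 6.921×10^-20 J and ΔE = (3² − 1²)E_1 = 5.537×10^-19 J.
f = ΔE/h = 5.537×10^-19/6.626×10^-34 = 8.36×10^14 Hz.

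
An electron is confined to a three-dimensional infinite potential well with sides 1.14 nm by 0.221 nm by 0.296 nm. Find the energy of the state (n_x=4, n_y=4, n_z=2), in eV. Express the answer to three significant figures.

For a 3D rectangular well E = (h²/8m_e)·Σ n_i²/L_i² = (6.626×10^-34)²/(8·9.109×10^-31) · [4²/(1.14 nm)² + 4²/(0.221 nm)² + 2²/(0.296 nm)²].
Evaluating gives E = 2.323×10^-17 J = 145 eV.

E = 145 eV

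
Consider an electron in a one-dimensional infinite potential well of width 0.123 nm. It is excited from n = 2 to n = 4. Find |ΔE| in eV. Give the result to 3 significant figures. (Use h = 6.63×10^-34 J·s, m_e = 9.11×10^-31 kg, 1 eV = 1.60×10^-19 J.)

|ΔE| = 299 eV

E_1 = h²/(8m_eL²) = 3.987×10^-18 J.
|ΔE| = |2² − 4²|·E_1 = 12·3.987×10^-18 J = 4.784×10^-17 J = 299 eV.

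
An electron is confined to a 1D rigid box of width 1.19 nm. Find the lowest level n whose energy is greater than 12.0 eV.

n = 7

E_1 = h²/(8m_eL²) = 4.254×10^-20 J = 0.2655 eV.
Need n² > 12.0/0.2655 = 45.20, i.e. n > 6.723.
The smallest integer satisfying this is n = 7.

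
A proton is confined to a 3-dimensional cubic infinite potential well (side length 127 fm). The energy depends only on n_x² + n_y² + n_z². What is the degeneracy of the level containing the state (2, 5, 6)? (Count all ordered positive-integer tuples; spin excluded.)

The level has n_x² + n_y² + n_z² = 65. The ordered positive-integer solutions are (2, 5, 6), (2, 6, 5), (5, 2, 6), (5, 6, 2), (6, 2, 5), (6, 5, 2).
That gives 6 states.

degeneracy = 6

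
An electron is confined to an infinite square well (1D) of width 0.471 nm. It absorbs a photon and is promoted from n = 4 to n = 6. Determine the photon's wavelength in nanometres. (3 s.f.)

λ = 36.6 nm

E_1 = h²/(8m_eL²) = 2.716×10^-19 J, so ΔE = (6² − 4²)E_1 = 5.432×10^-18 J.
λ = hc/ΔE = (6.626×10^-34·2.998×10^8)/5.432×10^-18 = 3.66×10^-8 m = 36.6 nm.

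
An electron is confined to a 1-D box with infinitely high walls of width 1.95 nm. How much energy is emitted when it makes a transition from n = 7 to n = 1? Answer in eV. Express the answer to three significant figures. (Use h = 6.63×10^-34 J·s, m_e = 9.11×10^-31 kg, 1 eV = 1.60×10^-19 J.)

E_1 = h²/(8m_eL²) = 1.586×10^-20 J.
|ΔE| = |7² − 1²|·E_1 = 48·1.586×10^-20 J = 7.613×10^-19 J = 4.76 eV.

|ΔE| = 4.76 eV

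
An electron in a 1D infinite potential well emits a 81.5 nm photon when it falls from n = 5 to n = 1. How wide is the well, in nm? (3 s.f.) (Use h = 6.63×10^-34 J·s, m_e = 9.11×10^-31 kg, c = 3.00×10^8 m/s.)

The photon carries ΔE = hc/λ = 6.63×10^-34·3.00×10^8/8.15×10^-8 m = 2.440×10^-18 J.
Since ΔE = (5² − 1²)E_1, E_1 = 1.017×10^-19 J, and L = h/√(8m_eE_1) = 7.70×10^-10 m = 0.770 nm.

L = 0.770 nm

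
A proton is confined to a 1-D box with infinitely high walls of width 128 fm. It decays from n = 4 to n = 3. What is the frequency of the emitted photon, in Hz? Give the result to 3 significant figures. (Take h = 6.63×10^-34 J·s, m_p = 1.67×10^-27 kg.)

f = 2.12×10^19 Hz

E_1 = h²/(8m_pL²) = 2.008×10^-15 J and ΔE = (4² − 3²)E_1 = 1.406×10^-14 J.
f = ΔE/h = 1.406×10^-14/6.63×10^-34 = 2.12×10^19 Hz.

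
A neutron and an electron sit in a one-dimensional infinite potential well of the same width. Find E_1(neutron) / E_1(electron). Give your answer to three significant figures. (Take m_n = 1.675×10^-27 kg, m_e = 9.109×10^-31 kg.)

E_n ∝ 1/m at fixed n and L, so the ratio is m_e/m_n = 9.109×10^-31/1.675×10^-27 = 5.44×10^-4.

5.44×10^-4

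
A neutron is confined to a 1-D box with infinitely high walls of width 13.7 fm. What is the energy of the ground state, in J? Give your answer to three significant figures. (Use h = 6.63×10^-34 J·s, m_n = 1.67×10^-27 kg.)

E_1 = 1.75×10^-13 J

For an infinite well E_n = n²h²/(8m_nL²), so E_1 = h²/(8m_nL²) = (6.63×10^-34)²/(8·1.67×10^-27·(1.37×10^-14 m)²) = 1.753×10^-13 J.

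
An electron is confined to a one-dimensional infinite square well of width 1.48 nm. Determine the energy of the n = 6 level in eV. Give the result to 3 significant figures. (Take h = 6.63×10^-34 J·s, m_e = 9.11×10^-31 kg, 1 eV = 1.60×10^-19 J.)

For an infinite well E_n = n²h²/(8m_eL²), so E_1 = h²/(8m_eL²) = (6.63×10^-34)²/(8·9.11×10^-31·(1.48×10^-9 m)²) = 2.754×10^-20 J.
Then E_6 = 6²·E_1 = 36·2.754×10^-20 J = 9.914×10^-19 J.
Converting, E_6 = 9.914×10^-19 J / (1.60×10^-19 J/eV) = 6.20 eV.

E_6 = 6.20 eV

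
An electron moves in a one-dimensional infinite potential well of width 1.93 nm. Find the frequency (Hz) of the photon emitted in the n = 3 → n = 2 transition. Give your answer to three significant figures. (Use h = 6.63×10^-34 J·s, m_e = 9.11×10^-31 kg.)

f = 1.22×10^14 Hz

E_1 = h²/(8m_eL²) = 1.619×10^-20 J and ΔE = (3² − 2²)E_1 = 8.095×10^-20 J.
f = ΔE/h = 8.095×10^-20/6.63×10^-34 = 1.22×10^14 Hz.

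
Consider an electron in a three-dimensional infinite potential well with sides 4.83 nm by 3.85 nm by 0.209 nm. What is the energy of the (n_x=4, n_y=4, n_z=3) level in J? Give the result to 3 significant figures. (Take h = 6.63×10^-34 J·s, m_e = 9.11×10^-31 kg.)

For a 3D rectangular well E = (h²/8m_e)·Σ n_i²/L_i² = (6.63×10^-34)²/(8·9.11×10^-31) · [4²/(4.83 nm)² + 4²/(3.85 nm)² + 3²/(0.209 nm)²].
Evaluating gives E = 1.25×10^-17 J.

E = 1.25×10^-17 J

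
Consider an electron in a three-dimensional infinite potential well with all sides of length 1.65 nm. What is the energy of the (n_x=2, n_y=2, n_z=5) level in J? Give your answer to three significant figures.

For a 3D rectangular well E = (h²/8m_e)·Σ n_i²/L_i² = (6.626×10^-34)²/(8·9.109×10^-31) · [2²/(1.65 nm)² + 2²/(1.65 nm)² + 5²/(1.65 nm)²].
Evaluating gives E = 7.30×10^-19 J.

E = 7.30×10^-19 J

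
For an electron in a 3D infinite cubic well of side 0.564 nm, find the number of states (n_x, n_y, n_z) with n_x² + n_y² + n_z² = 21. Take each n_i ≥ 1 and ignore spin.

The level has n_x² + n_y² + n_z² = 21. The ordered positive-integer solutions are (1, 2, 4), (1, 4, 2), (2, 1, 4), (2, 4, 1), (4, 1, 2), (4, 2, 1).
That gives 6 states.

degeneracy = 6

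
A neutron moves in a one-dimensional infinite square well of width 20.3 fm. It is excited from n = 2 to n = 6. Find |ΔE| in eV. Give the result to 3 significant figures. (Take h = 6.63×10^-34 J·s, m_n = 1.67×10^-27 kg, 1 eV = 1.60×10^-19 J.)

E_1 = h²/(8m_nL²) = 7.984×10^-14 J.
|ΔE| = |2² − 6²|·E_1 = 32·7.984×10^-14 J = 2.555×10^-12 J = 1.60×10^7 eV.

|ΔE| = 1.60×10^7 eV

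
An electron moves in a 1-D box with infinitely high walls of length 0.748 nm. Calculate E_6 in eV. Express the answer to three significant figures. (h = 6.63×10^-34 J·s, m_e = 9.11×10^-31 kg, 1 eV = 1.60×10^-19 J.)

For an infinite well E_n = n²h²/(8m_eL²), so E_1 = h²/(8m_eL²) = (6.63×10^-34)²/(8·9.11×10^-31·(7.48×10^-10 m)²) = 1.078×10^-19 J.
Then E_6 = 6²·E_1 = 36·1.078×10^-19 J = 3.881×10^-18 J.
Converting, E_6 = 3.881×10^-18 J / (1.60×10^-19 J/eV) = 24.3 eV.

E_6 = 24.3 eV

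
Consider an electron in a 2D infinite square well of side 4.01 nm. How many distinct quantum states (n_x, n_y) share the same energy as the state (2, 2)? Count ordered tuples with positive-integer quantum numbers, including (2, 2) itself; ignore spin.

The level has n_x² + n_y² = 8. The ordered positive-integer solutions are (2, 2).
That gives 1 state.

degeneracy = 1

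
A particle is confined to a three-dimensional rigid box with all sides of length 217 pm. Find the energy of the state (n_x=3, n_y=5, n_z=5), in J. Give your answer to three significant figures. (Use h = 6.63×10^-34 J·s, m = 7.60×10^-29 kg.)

For a 3D rectangular well E = (h²/8m)·Σ n_i²/L_i² = (6.63×10^-34)²/(8·7.60×10^-29) · [3²/(217 pm)² + 5²/(217 pm)² + 5²/(217 pm)²].
Evaluating gives E = 9.06×10^-19 J.

E = 9.06×10^-19 J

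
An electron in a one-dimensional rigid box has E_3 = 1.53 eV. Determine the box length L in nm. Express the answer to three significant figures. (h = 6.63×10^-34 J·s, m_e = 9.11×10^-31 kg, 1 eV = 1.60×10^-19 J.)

L = 1.49 nm

From E_n = n²h²/(8m_eL²), L = n·h/√(8m_eE_n).
E_3 = 1.53 eV = 2.448×10^-19 J, so L = 3·6.63×10^-34/√(8·9.11×10^-31·2.448×10^-19) = 1.49×10^-9 m = 1.49 nm.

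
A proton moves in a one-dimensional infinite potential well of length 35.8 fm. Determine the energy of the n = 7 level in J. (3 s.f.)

For an infinite well E_n = n²h²/(8m_pL²), so E_1 = h²/(8m_pL²) = (6.626×10^-34)²/(8·1.673×10^-27·(3.58×10^-14 m)²) = 2.559×10^-14 J.
Then E_7 = 7²·E_1 = 49·2.559×10^-14 J = 1.25×10^-12 J.

E_7 = 1.25×10^-12 J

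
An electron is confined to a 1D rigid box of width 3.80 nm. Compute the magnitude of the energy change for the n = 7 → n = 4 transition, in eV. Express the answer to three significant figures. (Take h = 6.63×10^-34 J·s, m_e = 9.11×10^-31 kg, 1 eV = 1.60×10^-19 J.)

E_1 = h²/(8m_eL²) = 4.177×10^-21 J.
|ΔE| = |7² − 4²|·E_1 = 33·4.177×10^-21 J = 1.378×10^-19 J = 0.861 eV.

|ΔE| = 0.861 eV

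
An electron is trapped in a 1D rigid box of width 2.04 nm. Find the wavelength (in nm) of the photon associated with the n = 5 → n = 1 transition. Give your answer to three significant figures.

λ = 572 nm

E_1 = h²/(8m_eL²) = 1.448×10^-20 J, so ΔE = (5² − 1²)E_1 = 3.475×10^-19 J.
λ = hc/ΔE = (6.626×10^-34·2.998×10^8)/3.475×10^-19 = 5.72×10^-7 m = 572 nm.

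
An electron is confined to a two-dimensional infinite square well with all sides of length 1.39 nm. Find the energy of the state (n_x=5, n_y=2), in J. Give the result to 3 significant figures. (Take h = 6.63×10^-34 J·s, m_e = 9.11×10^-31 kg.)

For a 2D rectangular well E = (h²/8m_e)·Σ n_i²/L_i² = (6.63×10^-34)²/(8·9.11×10^-31) · [5²/(1.39 nm)² + 2²/(1.39 nm)²].
Evaluating gives E = 9.05×10^-19 J.

E = 9.05×10^-19 J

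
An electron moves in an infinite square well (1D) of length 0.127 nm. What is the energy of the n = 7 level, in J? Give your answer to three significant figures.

For an infinite well E_n = n²h²/(8m_eL²), so E_1 = h²/(8m_eL²) = (6.626×10^-34)²/(8·9.109×10^-31·(1.27×10^-10 m)²) = 3.735×10^-18 J.
Then E_7 = 7²·E_1 = 49·3.735×10^-18 J = 1.83×10^-16 J.

E_7 = 1.83×10^-16 J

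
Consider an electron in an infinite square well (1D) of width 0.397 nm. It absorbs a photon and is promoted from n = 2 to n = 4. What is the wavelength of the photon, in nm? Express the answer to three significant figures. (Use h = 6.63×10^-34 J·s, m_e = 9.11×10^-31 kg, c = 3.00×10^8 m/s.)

E_1 = h²/(8m_eL²) = 3.827×10^-19 J, so ΔE = (4² − 2²)E_1 = 4.592×10^-18 J.
λ = hc/ΔE = (6.63×10^-34·3.00×10^8)/4.592×10^-18 = 4.33×10^-8 m = 43.3 nm.

λ = 43.3 nm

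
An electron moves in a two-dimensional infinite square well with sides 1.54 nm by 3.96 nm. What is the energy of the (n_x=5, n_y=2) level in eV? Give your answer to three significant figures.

For a 2D rectangular well E = (h²/8m_e)·Σ n_i²/L_i² = (6.626×10^-34)²/(8·9.109×10^-31) · [5²/(1.54 nm)² + 2²/(3.96 nm)²].
Evaluating gives E = 6.505×10^-19 J = 4.06 eV.

E = 4.06 eV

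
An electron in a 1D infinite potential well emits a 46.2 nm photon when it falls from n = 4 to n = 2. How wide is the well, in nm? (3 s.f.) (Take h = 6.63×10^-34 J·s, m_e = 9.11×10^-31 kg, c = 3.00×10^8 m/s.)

The photon carries ΔE = hc/λ = 6.63×10^-34·3.00×10^8/4.62×10^-8 m = 4.305×10^-18 J.
Since ΔE = (4² − 2²)E_1, E_1 = 3.587×10^-19 J, and L = h/√(8m_eE_1) = 4.10×10^-10 m = 0.410 nm.

L = 0.410 nm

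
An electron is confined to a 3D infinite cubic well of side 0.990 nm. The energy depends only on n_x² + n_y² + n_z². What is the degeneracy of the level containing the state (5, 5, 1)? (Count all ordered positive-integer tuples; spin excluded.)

The level has n_x² + n_y² + n_z² = 51. The ordered positive-integer solutions are (1, 1, 7), (1, 5, 5), (1, 7, 1), (5, 1, 5), (5, 5, 1), (7, 1, 1).
That gives 6 states.

degeneracy = 6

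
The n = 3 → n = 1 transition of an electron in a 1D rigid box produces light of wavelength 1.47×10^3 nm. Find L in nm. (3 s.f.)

L = 1.89 nm

The photon carries ΔE = hc/λ = 6.626×10^-34·2.998×10^8/1.47×10^-6 m = 1.351×10^-19 J.
Since ΔE = (3² − 1²)E_1, E_1 = 1.689×10^-20 J, and L = h/√(8m_eE_1) = 1.89×10^-9 m = 1.89 nm.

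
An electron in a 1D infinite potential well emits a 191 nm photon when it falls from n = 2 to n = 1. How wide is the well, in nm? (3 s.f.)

L = 0.417 nm

The photon carries ΔE = hc/λ = 6.626×10^-34·2.998×10^8/1.91×10^-7 m = 1.040×10^-18 J.
Since ΔE = (2² − 1²)E_1, E_1 = 3.467×10^-19 J, and L = h/√(8m_eE_1) = 4.17×10^-10 m = 0.417 nm.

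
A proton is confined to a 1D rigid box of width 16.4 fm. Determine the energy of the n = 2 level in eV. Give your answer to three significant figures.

For an infinite well E_n = n²h²/(8m_pL²), so E_1 = h²/(8m_pL²) = (6.626×10^-34)²/(8·1.673×10^-27·(1.64×10^-14 m)²) = 1.220×10^-13 J.
Then E_2 = 2²·E_1 = 4·1.220×10^-13 J = 4.880×10^-13 J.
Converting, E_2 = 4.880×10^-13 J / (1.602×10^-19 J/eV) = 3.05×10^6 eV.

E_2 = 3.05×10^6 eV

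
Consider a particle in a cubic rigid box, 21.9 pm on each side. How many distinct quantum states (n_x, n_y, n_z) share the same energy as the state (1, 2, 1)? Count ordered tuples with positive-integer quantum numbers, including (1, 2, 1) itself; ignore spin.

The level has n_x² + n_y² + n_z² = 6. The ordered positive-integer solutions are (1, 1, 2), (1, 2, 1), (2, 1, 1).
That gives 3 states.

degeneracy = 3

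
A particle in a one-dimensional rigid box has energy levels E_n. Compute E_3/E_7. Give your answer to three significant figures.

E_n ∝ n², so E_3/E_7 = 3²/7² = 9/49 = 0.184.

0.184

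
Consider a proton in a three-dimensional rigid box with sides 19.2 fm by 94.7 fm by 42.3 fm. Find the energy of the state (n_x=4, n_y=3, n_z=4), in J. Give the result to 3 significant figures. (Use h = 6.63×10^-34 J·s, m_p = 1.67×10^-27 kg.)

E = 1.76×10^-12 J

For a 3D rectangular well E = (h²/8m_p)·Σ n_i²/L_i² = (6.63×10^-34)²/(8·1.67×10^-27) · [4²/(19.2 fm)² + 3²/(94.7 fm)² + 4²/(42.3 fm)²].
Evaluating gives E = 1.76×10^-12 J.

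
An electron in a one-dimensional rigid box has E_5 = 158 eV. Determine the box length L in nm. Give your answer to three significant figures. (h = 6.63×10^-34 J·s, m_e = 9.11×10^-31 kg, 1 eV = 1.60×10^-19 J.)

From E_n = n²h²/(8m_eL²), L = n·h/√(8m_eE_n).
E_5 = 158 eV = 2.528×10^-17 J, so L = 5·6.63×10^-34/√(8·9.11×10^-31·2.528×10^-17) = 2.44×10^-10 m = 0.244 nm.

L = 0.244 nm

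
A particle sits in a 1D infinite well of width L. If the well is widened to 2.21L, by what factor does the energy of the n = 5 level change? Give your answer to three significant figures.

E_n ∝ 1/L², so the energy scales by 1/2.21² = 0.205.

0.205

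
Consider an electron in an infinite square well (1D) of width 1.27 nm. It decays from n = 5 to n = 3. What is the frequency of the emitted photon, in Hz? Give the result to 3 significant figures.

f = 9.02×10^14 Hz

E_1 = h²/(8m_eL²) = 3.735×10^-20 J and ΔE = (5² − 3²)E_1 = 5.976×10^-19 J.
f = ΔE/h = 5.976×10^-19/6.626×10^-34 = 9.02×10^14 Hz.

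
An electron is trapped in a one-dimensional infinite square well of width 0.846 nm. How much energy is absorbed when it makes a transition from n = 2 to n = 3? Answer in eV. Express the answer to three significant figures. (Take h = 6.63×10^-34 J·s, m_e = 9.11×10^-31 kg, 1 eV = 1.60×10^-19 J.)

E_1 = h²/(8m_eL²) = 8.427×10^-20 J.
|ΔE| = |2² − 3²|·E_1 = 5·8.427×10^-20 J = 4.214×10^-19 J = 2.63 eV.

|ΔE| = 2.63 eV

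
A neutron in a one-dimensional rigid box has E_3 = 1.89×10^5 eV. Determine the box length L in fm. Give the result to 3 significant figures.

L = 98.7 fm

From E_n = n²h²/(8m_nL²), L = n·h/√(8m_nE_n).
E_3 = 1.89×10^5 eV = 3.028×10^-14 J, so L = 3·6.626×10^-34/√(8·1.675×10^-27·3.028×10^-14) = 9.87×10^-14 m = 98.7 fm.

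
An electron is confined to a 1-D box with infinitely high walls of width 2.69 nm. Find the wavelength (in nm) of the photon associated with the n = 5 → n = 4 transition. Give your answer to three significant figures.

E_1 = h²/(8m_eL²) = 8.326×10^-21 J, so ΔE = (5² − 4²)E_1 = 7.493×10^-20 J.
λ = hc/ΔE = (6.626×10^-34·2.998×10^8)/7.493×10^-20 = 2.65×10^-6 m = 2.65×10^3 nm.

λ = 2.65×10^3 nm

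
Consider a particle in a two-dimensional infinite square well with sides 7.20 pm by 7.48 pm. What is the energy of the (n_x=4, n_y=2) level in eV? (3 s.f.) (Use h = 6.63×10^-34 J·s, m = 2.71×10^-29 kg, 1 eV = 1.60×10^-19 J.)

For a 2D rectangular well E = (h²/8m)·Σ n_i²/L_i² = (6.63×10^-34)²/(8·2.71×10^-29) · [4²/(7.20 pm)² + 2²/(7.48 pm)²].
Evaluating gives E = 7.707×10^-16 J = 4.82×10^3 eV.

E = 4.82×10^3 eV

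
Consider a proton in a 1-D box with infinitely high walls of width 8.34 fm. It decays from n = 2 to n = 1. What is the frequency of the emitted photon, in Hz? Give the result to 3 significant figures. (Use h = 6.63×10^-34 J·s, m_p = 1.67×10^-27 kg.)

f = 2.14×10^21 Hz

E_1 = h²/(8m_pL²) = 4.730×10^-13 J and ΔE = (2² − 1²)E_1 = 1.419×10^-12 J.
f = ΔE/h = 1.419×10^-12/6.63×10^-34 = 2.14×10^21 Hz.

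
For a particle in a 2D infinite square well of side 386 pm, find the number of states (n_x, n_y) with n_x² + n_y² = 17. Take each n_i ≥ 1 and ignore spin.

The level has n_x² + n_y² = 17. The ordered positive-integer solutions are (1, 4), (4, 1).
That gives 2 states.

degeneracy = 2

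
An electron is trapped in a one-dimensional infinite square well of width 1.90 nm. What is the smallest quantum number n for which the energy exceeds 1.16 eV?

E_1 = h²/(8m_eL²) = 1.669×10^-20 J = 0.1042 eV.
Need n² > 1.16/0.1042 = 11.13, i.e. n > 3.336.
The smallest integer satisfying this is n = 4.

n = 4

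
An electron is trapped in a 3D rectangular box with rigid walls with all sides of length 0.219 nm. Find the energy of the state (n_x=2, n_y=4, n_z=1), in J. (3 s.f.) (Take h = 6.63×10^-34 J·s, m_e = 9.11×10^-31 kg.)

E = 2.64×10^-17 J

For a 3D rectangular well E = (h²/8m_e)·Σ n_i²/L_i² = (6.63×10^-34)²/(8·9.11×10^-31) · [2²/(0.219 nm)² + 4²/(0.219 nm)² + 1²/(0.219 nm)²].
Evaluating gives E = 2.64×10^-17 J.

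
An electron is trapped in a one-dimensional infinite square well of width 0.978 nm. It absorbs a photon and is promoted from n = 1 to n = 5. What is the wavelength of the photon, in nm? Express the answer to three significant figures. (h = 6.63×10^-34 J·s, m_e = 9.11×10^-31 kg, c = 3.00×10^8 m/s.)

E_1 = h²/(8m_eL²) = 6.306×10^-20 J, so ΔE = (5² − 1²)E_1 = 1.513×10^-18 J.
λ = hc/ΔE = (6.63×10^-34·3.00×10^8)/1.513×10^-18 = 1.31×10^-7 m = 131 nm.

λ = 131 nm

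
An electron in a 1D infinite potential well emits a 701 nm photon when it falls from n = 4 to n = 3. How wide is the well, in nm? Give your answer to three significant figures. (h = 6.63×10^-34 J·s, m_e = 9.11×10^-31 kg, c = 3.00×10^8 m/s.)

L = 1.22 nm

The photon carries ΔE = hc/λ = 6.63×10^-34·3.00×10^8/7.01×10^-7 m = 2.837×10^-19 J.
Since ΔE = (4² − 3²)E_1, E_1 = 4.053×10^-20 J, and L = h/√(8m_eE_1) = 1.22×10^-9 m = 1.22 nm.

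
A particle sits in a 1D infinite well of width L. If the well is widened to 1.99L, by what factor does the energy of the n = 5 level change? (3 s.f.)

0.253

E_n ∝ 1/L², so the energy scales by 1/1.99² = 0.253.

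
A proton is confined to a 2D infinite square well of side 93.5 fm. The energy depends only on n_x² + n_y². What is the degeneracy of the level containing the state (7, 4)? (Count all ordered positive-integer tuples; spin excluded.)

degeneracy = 4

The level has n_x² + n_y² = 65. The ordered positive-integer solutions are (1, 8), (4, 7), (7, 4), (8, 1).
That gives 4 states.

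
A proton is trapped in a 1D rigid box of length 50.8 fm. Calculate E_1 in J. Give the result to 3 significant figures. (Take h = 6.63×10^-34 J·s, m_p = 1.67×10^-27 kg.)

E_1 = 1.27×10^-14 J

For an infinite well E_n = n²h²/(8m_pL²), so E_1 = h²/(8m_pL²) = (6.63×10^-34)²/(8·1.67×10^-27·(5.08×10^-14 m)²) = 1.275×10^-14 J.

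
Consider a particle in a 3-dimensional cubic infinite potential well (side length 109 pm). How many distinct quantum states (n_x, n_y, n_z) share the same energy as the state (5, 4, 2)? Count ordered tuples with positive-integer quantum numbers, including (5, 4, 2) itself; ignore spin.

The level has n_x² + n_y² + n_z² = 45. The ordered positive-integer solutions are (2, 4, 5), (2, 5, 4), (4, 2, 5), (4, 5, 2), (5, 2, 4), (5, 4, 2).
That gives 6 states.

degeneracy = 6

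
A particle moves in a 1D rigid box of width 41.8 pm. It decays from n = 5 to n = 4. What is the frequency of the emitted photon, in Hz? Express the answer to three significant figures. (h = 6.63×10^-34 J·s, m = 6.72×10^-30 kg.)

f = 6.35×10^16 Hz

E_1 = h²/(8mL²) = 4.680×10^-18 J and ΔE = (5² − 4²)E_1 = 4.212×10^-17 J.
f = ΔE/h = 4.212×10^-17/6.63×10^-34 = 6.35×10^16 Hz.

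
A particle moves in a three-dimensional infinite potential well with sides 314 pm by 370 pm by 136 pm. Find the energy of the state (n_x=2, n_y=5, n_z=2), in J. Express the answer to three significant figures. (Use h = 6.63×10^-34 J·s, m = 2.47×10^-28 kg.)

For a 3D rectangular well E = (h²/8m)·Σ n_i²/L_i² = (6.63×10^-34)²/(8·2.47×10^-28) · [2²/(314 pm)² + 5²/(370 pm)² + 2²/(136 pm)²].
Evaluating gives E = 9.78×10^-20 J.

E = 9.78×10^-20 J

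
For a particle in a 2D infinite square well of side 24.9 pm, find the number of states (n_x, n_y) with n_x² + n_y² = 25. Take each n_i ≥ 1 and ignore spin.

The level has n_x² + n_y² = 25. The ordered positive-integer solutions are (3, 4), (4, 3).
That gives 2 states.

degeneracy = 2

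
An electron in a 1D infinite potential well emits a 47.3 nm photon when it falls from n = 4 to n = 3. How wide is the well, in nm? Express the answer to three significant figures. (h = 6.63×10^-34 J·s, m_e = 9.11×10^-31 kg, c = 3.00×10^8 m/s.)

The photon carries ΔE = hc/λ = 6.63×10^-34·3.00×10^8/4.73×10^-8 m = 4.205×10^-18 J.
Since ΔE = (4² − 3²)E_1, E_1 = 6.007×10^-19 J, and L = h/√(8m_eE_1) = 3.17×10^-10 m = 0.317 nm.

L = 0.317 nm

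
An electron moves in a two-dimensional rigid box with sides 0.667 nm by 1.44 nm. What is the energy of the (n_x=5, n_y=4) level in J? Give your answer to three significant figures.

For a 2D rectangular well E = (h²/8m_e)·Σ n_i²/L_i² = (6.626×10^-34)²/(8·9.109×10^-31) · [5²/(0.667 nm)² + 4²/(1.44 nm)²].
Evaluating gives E = 3.85×10^-18 J.

E = 3.85×10^-18 J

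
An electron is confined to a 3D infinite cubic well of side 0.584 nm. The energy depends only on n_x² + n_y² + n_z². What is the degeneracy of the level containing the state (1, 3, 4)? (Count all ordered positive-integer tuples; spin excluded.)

The level has n_x² + n_y² + n_z² = 26. The ordered positive-integer solutions are (1, 3, 4), (1, 4, 3), (3, 1, 4), (3, 4, 1), (4, 1, 3), (4, 3, 1).
That gives 6 states.

degeneracy = 6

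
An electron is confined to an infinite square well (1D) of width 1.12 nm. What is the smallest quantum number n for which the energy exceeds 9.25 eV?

E_1 = h²/(8m_eL²) = 4.803×10^-20 J = 0.2998 eV.
Need n² > 9.25/0.2998 = 30.85, i.e. n > 5.554.
The smallest integer satisfying this is n = 6.

n = 6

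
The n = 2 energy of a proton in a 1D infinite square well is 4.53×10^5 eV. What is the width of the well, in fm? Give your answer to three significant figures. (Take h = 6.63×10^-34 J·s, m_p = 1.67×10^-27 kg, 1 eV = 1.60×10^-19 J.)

From E_n = n²h²/(8m_pL²), L = n·h/√(8m_pE_n).
E_2 = 4.53×10^5 eV = 7.248×10^-14 J, so L = 2·6.63×10^-34/√(8·1.67×10^-27·7.248×10^-14) = 4.26×10^-14 m = 42.6 fm.

L = 42.6 fm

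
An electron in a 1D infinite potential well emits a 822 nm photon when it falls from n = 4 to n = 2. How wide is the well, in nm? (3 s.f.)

L = 1.73 nm

The photon carries ΔE = hc/λ = 6.626×10^-34·2.998×10^8/8.22×10^-7 m = 2.417×10^-19 J.
Since ΔE = (4² − 2²)E_1, E_1 = 2.014×10^-20 J, and L = h/√(8m_eE_1) = 1.73×10^-9 m = 1.73 nm.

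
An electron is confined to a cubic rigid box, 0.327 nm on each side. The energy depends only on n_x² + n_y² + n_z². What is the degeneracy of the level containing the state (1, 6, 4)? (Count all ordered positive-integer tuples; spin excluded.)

degeneracy = 6

The level has n_x² + n_y² + n_z² = 53. The ordered positive-integer solutions are (1, 4, 6), (1, 6, 4), (4, 1, 6), (4, 6, 1), (6, 1, 4), (6, 4, 1).
That gives 6 states.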